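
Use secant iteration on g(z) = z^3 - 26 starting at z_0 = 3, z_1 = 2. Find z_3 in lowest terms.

3319/1118

g(3) = 1, g(2) = -18. z_2 = 2 - (-18)·(2 - 3)/((-18) - 1) = 56/19.
g(2) = -18, g(56/19) = -2718/6859. z_3 = (56/19) - (-2718/6859)·((56/19) - 2)/((-2718/6859) - (-18)) = 3319/1118.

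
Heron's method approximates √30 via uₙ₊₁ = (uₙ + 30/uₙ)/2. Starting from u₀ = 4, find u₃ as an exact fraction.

2033761/371312

u₁ = (4 + 30/4)/2 = 23/4.
u₂ = (23/4 + 30/(23/4))/2 = 1009/184.
u₃ = (1009/184 + 30/(1009/184))/2 = 2033761/371312.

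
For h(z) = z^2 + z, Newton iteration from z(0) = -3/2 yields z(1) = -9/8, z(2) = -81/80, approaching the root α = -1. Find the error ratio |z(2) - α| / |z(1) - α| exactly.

z(1) - α = -9/8 - (-1) = -9/8 + 1 = -1/8, so |z(1) - α| = 1/8.
z(2) - α = -81/80 - (-1) = -81/80 + 1 = -1/80, so |z(2) - α| = 1/80.
Ratio = (1/80) / (1/8) = 1/10.

1/10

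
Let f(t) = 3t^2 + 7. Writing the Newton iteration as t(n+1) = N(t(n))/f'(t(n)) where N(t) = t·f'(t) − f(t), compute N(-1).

f'(t) = 6t.
N(t) = t·f'(t) − f(t) = t·(6t) − (3t^2 + 7) = 3t^2 − 7.
N(-1) = −4.

−4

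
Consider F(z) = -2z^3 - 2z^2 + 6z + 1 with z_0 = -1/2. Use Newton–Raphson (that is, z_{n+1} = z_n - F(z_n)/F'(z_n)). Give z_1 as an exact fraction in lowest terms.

-2/13

F'(z) = -6z^2 - 4z + 6.
F(-1/2) = -9/4, F'(-1/2) = 13/2, so z_1 = (-1/2) - (-9/4)/(13/2) = -2/13.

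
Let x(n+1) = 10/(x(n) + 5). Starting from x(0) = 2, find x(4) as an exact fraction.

118/77

x(1) = 10/(2 + 5) = 10/7.
x(2) = 10/(10/7 + 5) = 14/9.
x(3) = 10/(14/9 + 5) = 90/59.
x(4) = 10/(90/59 + 5) = 118/77.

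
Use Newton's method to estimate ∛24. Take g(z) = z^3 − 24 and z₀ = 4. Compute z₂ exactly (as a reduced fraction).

g'(z) = 3z^2.
g(4) = 40, g'(4) = 48, so z₁ = 4 − 40/48 = 19/6.
g(19/6) = 1675/216, g'(19/6) = 361/12, so z₂ = (19/6) − (1675/216)/(361/12) = 9451/3249.

9451/3249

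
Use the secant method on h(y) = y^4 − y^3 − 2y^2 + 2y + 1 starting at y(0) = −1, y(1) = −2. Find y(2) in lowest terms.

−15/14

h(−1) = −1, h(−2) = 13. y(2) = (−2) − 13·((−2) − (−1))/(13 − (−1)) = −15/14.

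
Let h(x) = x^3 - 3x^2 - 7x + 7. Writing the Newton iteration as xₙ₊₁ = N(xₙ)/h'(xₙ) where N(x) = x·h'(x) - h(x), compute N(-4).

-183

h'(x) = 3x^2 - 6x - 7.
N(x) = x·h'(x) - h(x) = x·(3x^2 - 6x - 7) - (x^3 - 3x^2 - 7x + 7) = 2x^3 - 3x^2 - 7.
N(-4) = -183.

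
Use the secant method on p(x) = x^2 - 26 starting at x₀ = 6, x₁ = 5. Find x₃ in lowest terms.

566/111

p(6) = 10, p(5) = -1. x₂ = 5 - (-1)·(5 - 6)/((-1) - 10) = 56/11.
p(5) = -1, p(56/11) = -10/121. x₃ = (56/11) - (-10/121)·((56/11) - 5)/((-10/121) - (-1)) = 566/111.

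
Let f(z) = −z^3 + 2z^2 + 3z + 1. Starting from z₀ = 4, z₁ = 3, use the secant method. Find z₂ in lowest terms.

f(4) = −19, f(3) = 1. z₂ = 3 − 1·(3 − 4)/(1 − (−19)) = 61/20.

61/20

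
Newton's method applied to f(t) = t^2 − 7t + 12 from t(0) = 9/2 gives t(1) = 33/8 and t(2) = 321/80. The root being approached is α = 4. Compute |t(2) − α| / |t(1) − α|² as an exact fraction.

t(1) − α = 33/8 − 4 = 1/8, so |t(1) − α| = 1/8.
t(2) − α = 321/80 − 4 = 1/80, so |t(2) − α| = 1/80.
|t(1) − α|² = 1/64.
Ratio = (1/80) / (1/64) = 4/5.

4/5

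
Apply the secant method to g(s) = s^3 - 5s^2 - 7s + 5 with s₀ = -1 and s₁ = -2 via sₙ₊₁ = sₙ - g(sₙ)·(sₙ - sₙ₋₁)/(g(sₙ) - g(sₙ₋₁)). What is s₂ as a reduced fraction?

g(-1) = 6, g(-2) = -9. s₂ = (-2) - (-9)·((-2) - (-1))/((-9) - 6) = -7/5.

-7/5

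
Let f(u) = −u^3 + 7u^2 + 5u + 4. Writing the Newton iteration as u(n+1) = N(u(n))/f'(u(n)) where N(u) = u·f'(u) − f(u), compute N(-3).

f'(u) = −3u^2 + 14u + 5.
N(u) = u·f'(u) − f(u) = u·(−3u^2 + 14u + 5) − (−u^3 + 7u^2 + 5u + 4) = −2u^3 + 7u^2 − 4.
N(-3) = 113.

113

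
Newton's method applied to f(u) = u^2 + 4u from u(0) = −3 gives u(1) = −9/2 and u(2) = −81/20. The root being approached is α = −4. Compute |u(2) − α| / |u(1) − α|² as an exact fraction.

u(1) − α = −9/2 − (−4) = −9/2 + 4 = −1/2, so |u(1) − α| = 1/2.
u(2) − α = −81/20 − (−4) = −81/20 + 4 = −1/20, so |u(2) − α| = 1/20.
|u(1) − α|² = 1/4.
Ratio = (1/20) / (1/4) = 1/5.

1/5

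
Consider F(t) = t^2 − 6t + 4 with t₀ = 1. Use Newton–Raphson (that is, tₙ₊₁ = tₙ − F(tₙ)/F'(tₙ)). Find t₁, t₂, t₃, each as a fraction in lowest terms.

t₁ = 3/4, t₂ = 55/72, t₃ = 17711/23184

F'(t) = 2t − 6.
F(1) = −1, F'(1) = −4, so t₁ = 1 − (−1)/(−4) = 3/4.
F(3/4) = 1/16, F'(3/4) = −9/2, so t₂ = (3/4) − (1/16)/(−9/2) = 55/72.
F(55/72) = 1/5184, F'(55/72) = −161/36, so t₃ = (55/72) − (1/5184)/(−161/36) = 17711/23184.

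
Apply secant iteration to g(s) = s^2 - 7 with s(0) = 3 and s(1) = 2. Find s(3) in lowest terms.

g(3) = 2, g(2) = -3. s(2) = 2 - (-3)·(2 - 3)/((-3) - 2) = 13/5.
g(2) = -3, g(13/5) = -6/25. s(3) = (13/5) - (-6/25)·((13/5) - 2)/((-6/25) - (-3)) = 61/23.

61/23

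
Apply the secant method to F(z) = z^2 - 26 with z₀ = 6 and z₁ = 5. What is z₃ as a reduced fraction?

F(6) = 10, F(5) = -1. z₂ = 5 - (-1)·(5 - 6)/((-1) - 10) = 56/11.
F(5) = -1, F(56/11) = -10/121. z₃ = (56/11) - (-10/121)·((56/11) - 5)/((-10/121) - (-1)) = 566/111.

566/111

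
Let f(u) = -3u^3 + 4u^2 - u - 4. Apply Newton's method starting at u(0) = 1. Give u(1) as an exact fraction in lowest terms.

-1

f'(u) = -9u^2 + 8u - 1.
f(1) = -4, f'(1) = -2, so u(1) = 1 - (-4)/(-2) = -1.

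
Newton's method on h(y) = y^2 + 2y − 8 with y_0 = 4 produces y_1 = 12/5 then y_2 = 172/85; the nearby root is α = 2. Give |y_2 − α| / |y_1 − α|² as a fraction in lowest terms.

5/34

y_1 − α = 12/5 − 2 = 2/5, so |y_1 − α| = 2/5.
y_2 − α = 172/85 − 2 = 2/85, so |y_2 − α| = 2/85.
|y_1 − α|² = 4/25.
Ratio = (2/85) / (4/25) = 5/34.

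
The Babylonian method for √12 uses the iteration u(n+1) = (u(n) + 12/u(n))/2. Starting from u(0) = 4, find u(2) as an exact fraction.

97/28

u(1) = (4 + 12/4)/2 = 7/2.
u(2) = (7/2 + 12/(7/2))/2 = 97/28.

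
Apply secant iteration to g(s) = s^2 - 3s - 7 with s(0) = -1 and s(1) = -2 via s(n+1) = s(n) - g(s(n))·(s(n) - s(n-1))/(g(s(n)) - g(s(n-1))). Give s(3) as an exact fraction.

g(-1) = -3, g(-2) = 3. s(2) = (-2) - 3·((-2) - (-1))/(3 - (-3)) = -3/2.
g(-2) = 3, g(-3/2) = -1/4. s(3) = (-3/2) - (-1/4)·((-3/2) - (-2))/((-1/4) - 3) = -20/13.

-20/13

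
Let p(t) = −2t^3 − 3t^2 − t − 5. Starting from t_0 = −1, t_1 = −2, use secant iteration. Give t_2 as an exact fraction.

−11/6

p(−1) = −5, p(−2) = 1. t_2 = (−2) − 1·((−2) − (−1))/(1 − (−5)) = −11/6.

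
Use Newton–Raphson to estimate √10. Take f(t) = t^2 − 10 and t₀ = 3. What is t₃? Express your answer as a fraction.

1039681/328776

f'(t) = 2t.
f(3) = −1, f'(3) = 6, so t₁ = 3 − (−1)/6 = 19/6.
f(19/6) = 1/36, f'(19/6) = 19/3, so t₂ = (19/6) − (1/36)/(19/3) = 721/228.
f(721/228) = 1/51984, f'(721/228) = 721/114, so t₃ = (721/228) − (1/51984)/(721/114) = 1039681/328776.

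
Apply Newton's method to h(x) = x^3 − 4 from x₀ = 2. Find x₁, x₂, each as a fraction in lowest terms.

h'(x) = 3x^2.
h(2) = 4, h'(2) = 12, so x₁ = 2 − 4/12 = 5/3.
h(5/3) = 17/27, h'(5/3) = 25/3, so x₂ = (5/3) − (17/27)/(25/3) = 358/225.

x₁ = 5/3, x₂ = 358/225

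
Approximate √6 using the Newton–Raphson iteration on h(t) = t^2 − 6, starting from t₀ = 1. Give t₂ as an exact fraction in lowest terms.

h'(t) = 2t.
h(1) = −5, h'(1) = 2, so t₁ = 1 − (−5)/2 = 7/2.
h(7/2) = 25/4, h'(7/2) = 7, so t₂ = (7/2) − (25/4)/7 = 73/28.

73/28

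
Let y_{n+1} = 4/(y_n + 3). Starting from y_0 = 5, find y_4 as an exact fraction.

y_1 = 4/(5 + 3) = 1/2.
y_2 = 4/(1/2 + 3) = 8/7.
y_3 = 4/(8/7 + 3) = 28/29.
y_4 = 4/(28/29 + 3) = 116/115.

116/115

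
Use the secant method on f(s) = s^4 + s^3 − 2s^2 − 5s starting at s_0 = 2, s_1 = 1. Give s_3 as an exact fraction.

9728/3073

f(2) = 6, f(1) = −5. s_2 = 1 − (−5)·(1 − 2)/((−5) − 6) = 16/11.
f(1) = −5, f(16/11) = −57840/14641. s_3 = (16/11) − (−57840/14641)·((16/11) − 1)/((−57840/14641) − (−5)) = 9728/3073.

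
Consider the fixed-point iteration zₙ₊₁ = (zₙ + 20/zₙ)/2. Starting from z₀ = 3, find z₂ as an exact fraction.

z₁ = (3 + 20/3)/2 = 29/6.
z₂ = (29/6 + 20/(29/6))/2 = 1561/348.

1561/348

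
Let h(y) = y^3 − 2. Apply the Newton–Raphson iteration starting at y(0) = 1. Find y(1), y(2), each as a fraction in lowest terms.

h'(y) = 3y^2.
h(1) = −1, h'(1) = 3, so y(1) = 1 − (−1)/3 = 4/3.
h(4/3) = 10/27, h'(4/3) = 16/3, so y(2) = (4/3) − (10/27)/(16/3) = 91/72.

y(1) = 4/3, y(2) = 91/72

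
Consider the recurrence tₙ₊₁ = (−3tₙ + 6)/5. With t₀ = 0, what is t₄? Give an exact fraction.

t₁ = (−3·0 + 6)/5 = 6/5.
t₂ = (−3·(6/5) + 6)/5 = 12/25.
t₃ = (−3·(12/25) + 6)/5 = 114/125.
t₄ = (−3·(114/125) + 6)/5 = 408/625.

408/625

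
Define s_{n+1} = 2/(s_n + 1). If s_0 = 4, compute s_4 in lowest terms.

s_1 = 2/(4 + 1) = 2/5.
s_2 = 2/(2/5 + 1) = 10/7.
s_3 = 2/(10/7 + 1) = 14/17.
s_4 = 2/(14/17 + 1) = 34/31.

34/31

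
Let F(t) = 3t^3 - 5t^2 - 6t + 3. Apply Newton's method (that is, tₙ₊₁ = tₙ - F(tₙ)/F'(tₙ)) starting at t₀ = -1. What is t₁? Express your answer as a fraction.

F'(t) = 9t^2 - 10t - 6.
F(-1) = 1, F'(-1) = 13, so t₁ = (-1) - 1/13 = -14/13.

-14/13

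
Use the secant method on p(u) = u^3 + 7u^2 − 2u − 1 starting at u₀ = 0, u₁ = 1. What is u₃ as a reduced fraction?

p(0) = −1, p(1) = 5. u₂ = 1 − 5·(1 − 0)/(5 − (−1)) = 1/6.
p(1) = 5, p(1/6) = −245/216. u₃ = (1/6) − (−245/216)·((1/6) − 1)/((−245/216) − 5) = 17/53.

17/53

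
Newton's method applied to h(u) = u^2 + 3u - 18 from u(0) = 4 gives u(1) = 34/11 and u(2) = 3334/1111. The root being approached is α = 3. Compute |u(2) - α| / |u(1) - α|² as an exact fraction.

11/101

u(1) - α = 34/11 - 3 = 1/11, so |u(1) - α| = 1/11.
u(2) - α = 3334/1111 - 3 = 1/1111, so |u(2) - α| = 1/1111.
|u(1) - α|² = 1/121.
Ratio = (1/1111) / (1/121) = 11/101.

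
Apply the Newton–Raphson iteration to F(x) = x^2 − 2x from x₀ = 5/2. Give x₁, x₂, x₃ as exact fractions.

F'(x) = 2x − 2.
F(5/2) = 5/4, F'(5/2) = 3, so x₁ = (5/2) − (5/4)/3 = 25/12.
F(25/12) = 25/144, F'(25/12) = 13/6, so x₂ = (25/12) − (25/144)/(13/6) = 625/312.
F(625/312) = 625/97344, F'(625/312) = 313/156, so x₃ = (625/312) − (625/97344)/(313/156) = 390625/195312.

x₁ = 25/12, x₂ = 625/312, x₃ = 390625/195312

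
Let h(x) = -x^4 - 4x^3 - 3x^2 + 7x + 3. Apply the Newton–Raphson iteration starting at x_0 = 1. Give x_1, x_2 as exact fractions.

x_1 = 17/15, x_2 = 395691/354985

h'(x) = -4x^3 - 12x^2 - 6x + 7.
h(1) = 2, h'(1) = -15, so x_1 = 1 - 2/(-15) = 17/15.
h(17/15) = -19876/50625, h'(17/15) = -70997/3375, so x_2 = (17/15) - (-19876/50625)/(-70997/3375) = 395691/354985.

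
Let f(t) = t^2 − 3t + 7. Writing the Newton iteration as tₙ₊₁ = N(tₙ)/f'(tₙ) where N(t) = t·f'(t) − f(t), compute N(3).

f'(t) = 2t − 3.
N(t) = t·f'(t) − f(t) = t·(2t − 3) − (t^2 − 3t + 7) = t^2 − 7.
N(3) = 2.

2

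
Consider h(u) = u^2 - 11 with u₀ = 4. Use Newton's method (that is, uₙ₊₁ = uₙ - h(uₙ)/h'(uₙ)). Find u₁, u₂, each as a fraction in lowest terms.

u₁ = 27/8, u₂ = 1433/432

h'(u) = 2u.
h(4) = 5, h'(4) = 8, so u₁ = 4 - 5/8 = 27/8.
h(27/8) = 25/64, h'(27/8) = 27/4, so u₂ = (27/8) - (25/64)/(27/4) = 1433/432.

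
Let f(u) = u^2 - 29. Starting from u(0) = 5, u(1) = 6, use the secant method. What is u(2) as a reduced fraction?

f(5) = -4, f(6) = 7. u(2) = 6 - 7·(6 - 5)/(7 - (-4)) = 59/11.

59/11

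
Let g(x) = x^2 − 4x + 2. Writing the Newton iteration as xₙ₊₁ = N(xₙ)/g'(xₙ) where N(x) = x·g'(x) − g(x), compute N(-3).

7

g'(x) = 2x − 4.
N(x) = x·g'(x) − g(x) = x·(2x − 4) − (x^2 − 4x + 2) = x^2 − 2.
N(-3) = 7.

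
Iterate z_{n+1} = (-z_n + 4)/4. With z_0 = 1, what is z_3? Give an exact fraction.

z_1 = (-1 + 4)/4 = 3/4.
z_2 = (-(3/4) + 4)/4 = 13/16.
z_3 = (-(13/16) + 4)/4 = 51/64.

51/64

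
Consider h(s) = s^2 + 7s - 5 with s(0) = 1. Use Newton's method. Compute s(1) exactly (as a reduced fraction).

2/3

h'(s) = 2s + 7.
h(1) = 3, h'(1) = 9, so s(1) = 1 - 3/9 = 2/3.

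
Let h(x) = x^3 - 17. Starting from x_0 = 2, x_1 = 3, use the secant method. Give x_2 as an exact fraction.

h(2) = -9, h(3) = 10. x_2 = 3 - 10·(3 - 2)/(10 - (-9)) = 47/19.

47/19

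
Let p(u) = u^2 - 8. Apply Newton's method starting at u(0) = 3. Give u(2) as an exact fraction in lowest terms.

p'(u) = 2u.
p(3) = 1, p'(3) = 6, so u(1) = 3 - 1/6 = 17/6.
p(17/6) = 1/36, p'(17/6) = 17/3, so u(2) = (17/6) - (1/36)/(17/3) = 577/204.

577/204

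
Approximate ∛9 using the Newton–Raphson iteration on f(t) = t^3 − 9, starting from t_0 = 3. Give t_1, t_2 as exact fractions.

t_1 = 7/3, t_2 = 929/441

f'(t) = 3t^2.
f(3) = 18, f'(3) = 27, so t_1 = 3 − 18/27 = 7/3.
f(7/3) = 100/27, f'(7/3) = 49/3, so t_2 = (7/3) − (100/27)/(49/3) = 929/441.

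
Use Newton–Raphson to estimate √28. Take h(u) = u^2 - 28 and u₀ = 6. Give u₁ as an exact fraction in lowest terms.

h'(u) = 2u.
h(6) = 8, h'(6) = 12, so u₁ = 6 - 8/12 = 16/3.

16/3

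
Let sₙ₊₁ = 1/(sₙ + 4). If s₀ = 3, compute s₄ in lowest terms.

s₁ = 1/(3 + 4) = 1/7.
s₂ = 1/(1/7 + 4) = 7/29.
s₃ = 1/(7/29 + 4) = 29/123.
s₄ = 1/(29/123 + 4) = 123/521.

123/521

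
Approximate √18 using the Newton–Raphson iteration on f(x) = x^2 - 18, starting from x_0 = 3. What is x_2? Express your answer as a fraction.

17/4

f'(x) = 2x.
f(3) = -9, f'(3) = 6, so x_1 = 3 - (-9)/6 = 9/2.
f(9/2) = 9/4, f'(9/2) = 9, so x_2 = (9/2) - (9/4)/9 = 17/4.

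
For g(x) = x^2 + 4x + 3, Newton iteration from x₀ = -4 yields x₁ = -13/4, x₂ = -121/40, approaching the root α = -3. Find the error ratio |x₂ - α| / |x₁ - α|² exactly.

x₁ - α = -13/4 - (-3) = -13/4 + 3 = -1/4, so |x₁ - α| = 1/4.
x₂ - α = -121/40 - (-3) = -121/40 + 3 = -1/40, so |x₂ - α| = 1/40.
|x₁ - α|² = 1/16.
Ratio = (1/40) / (1/16) = 2/5.

2/5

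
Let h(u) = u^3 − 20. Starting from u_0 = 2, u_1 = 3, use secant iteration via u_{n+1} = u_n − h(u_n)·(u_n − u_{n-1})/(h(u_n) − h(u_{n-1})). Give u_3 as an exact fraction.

h(2) = −12, h(3) = 7. u_2 = 3 − 7·(3 − 2)/(7 − (−12)) = 50/19.
h(3) = 7, h(50/19) = −12180/6859. u_3 = (50/19) − (−12180/6859)·((50/19) − 3)/((−12180/6859) − 7) = 23270/8599.

23270/8599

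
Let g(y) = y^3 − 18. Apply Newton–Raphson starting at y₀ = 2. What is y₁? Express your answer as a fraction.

17/6

g'(y) = 3y^2.
g(2) = −10, g'(2) = 12, so y₁ = 2 − (−10)/12 = 17/6.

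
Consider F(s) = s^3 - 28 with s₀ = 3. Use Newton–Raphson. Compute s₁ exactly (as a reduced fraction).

F'(s) = 3s^2.
F(3) = -1, F'(3) = 27, so s₁ = 3 - (-1)/27 = 82/27.

82/27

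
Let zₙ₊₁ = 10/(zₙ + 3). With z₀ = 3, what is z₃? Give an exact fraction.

z₁ = 10/(3 + 3) = 5/3.
z₂ = 10/(5/3 + 3) = 15/7.
z₃ = 10/(15/7 + 3) = 35/18.

35/18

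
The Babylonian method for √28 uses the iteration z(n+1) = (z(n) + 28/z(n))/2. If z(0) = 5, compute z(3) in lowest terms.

62921681/11891080

z(1) = (5 + 28/5)/2 = 53/10.
z(2) = (53/10 + 28/(53/10))/2 = 5609/1060.
z(3) = (5609/1060 + 28/(5609/1060))/2 = 62921681/11891080.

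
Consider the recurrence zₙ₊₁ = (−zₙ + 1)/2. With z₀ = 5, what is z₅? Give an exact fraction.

3/16

z₁ = (−5 + 1)/2 = −2.
z₂ = (−(−2) + 1)/2 = 3/2.
z₃ = (−(3/2) + 1)/2 = −1/4.
z₄ = (−(−1/4) + 1)/2 = 5/8.
z₅ = (−(5/8) + 1)/2 = 3/16.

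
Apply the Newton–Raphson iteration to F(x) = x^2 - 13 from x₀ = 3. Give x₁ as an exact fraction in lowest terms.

F'(x) = 2x.
F(3) = -4, F'(3) = 6, so x₁ = 3 - (-4)/6 = 11/3.

11/3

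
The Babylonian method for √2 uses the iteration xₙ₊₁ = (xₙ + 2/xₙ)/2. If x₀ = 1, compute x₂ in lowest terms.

x₁ = (1 + 2/1)/2 = 3/2.
x₂ = (3/2 + 2/(3/2))/2 = 17/12.

17/12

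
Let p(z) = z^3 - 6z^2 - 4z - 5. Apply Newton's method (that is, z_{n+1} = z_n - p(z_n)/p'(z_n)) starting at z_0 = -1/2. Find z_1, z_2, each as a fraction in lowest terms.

p'(z) = 3z^2 - 12z - 4.
p(-1/2) = -37/8, p'(-1/2) = 11/4, so z_1 = (-1/2) - (-37/8)/(11/4) = 13/11.
p(13/11) = -21904/1331, p'(13/11) = -1693/121, so z_2 = (13/11) - (-21904/1331)/(-1693/121) = 105/18623.

z_1 = 13/11, z_2 = 105/18623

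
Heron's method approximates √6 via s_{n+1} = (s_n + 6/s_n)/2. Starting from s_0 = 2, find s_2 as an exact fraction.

49/20

s_1 = (2 + 6/2)/2 = 5/2.
s_2 = (5/2 + 6/(5/2))/2 = 49/20.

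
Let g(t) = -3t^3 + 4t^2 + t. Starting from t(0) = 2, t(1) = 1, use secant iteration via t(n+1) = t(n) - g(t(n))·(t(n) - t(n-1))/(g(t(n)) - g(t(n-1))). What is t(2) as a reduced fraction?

g(2) = -6, g(1) = 2. t(2) = 1 - 2·(1 - 2)/(2 - (-6)) = 5/4.

5/4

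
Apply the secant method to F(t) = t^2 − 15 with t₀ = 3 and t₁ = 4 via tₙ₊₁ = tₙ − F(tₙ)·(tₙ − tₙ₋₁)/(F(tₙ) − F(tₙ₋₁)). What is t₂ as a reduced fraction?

27/7

F(3) = −6, F(4) = 1. t₂ = 4 − 1·(4 − 3)/(1 − (−6)) = 27/7.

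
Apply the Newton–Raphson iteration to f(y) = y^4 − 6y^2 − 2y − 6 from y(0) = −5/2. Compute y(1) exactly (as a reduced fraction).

−457/184

f'(y) = 4y^3 − 12y − 2.
f(−5/2) = 9/16, f'(−5/2) = −69/2, so y(1) = (−5/2) − (9/16)/(−69/2) = −457/184.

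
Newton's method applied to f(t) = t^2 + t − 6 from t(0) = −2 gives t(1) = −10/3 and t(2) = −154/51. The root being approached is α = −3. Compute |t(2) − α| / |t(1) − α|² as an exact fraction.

t(1) − α = −10/3 − (−3) = −10/3 + 3 = −1/3, so |t(1) − α| = 1/3.
t(2) − α = −154/51 − (−3) = −154/51 + 3 = −1/51, so |t(2) − α| = 1/51.
|t(1) − α|² = 1/9.
Ratio = (1/51) / (1/9) = 3/17.

3/17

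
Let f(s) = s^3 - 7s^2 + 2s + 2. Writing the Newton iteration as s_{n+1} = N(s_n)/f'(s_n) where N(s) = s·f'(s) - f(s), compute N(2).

f'(s) = 3s^2 - 14s + 2.
N(s) = s·f'(s) - f(s) = s·(3s^2 - 14s + 2) - (s^3 - 7s^2 + 2s + 2) = 2s^3 - 7s^2 - 2.
N(2) = -14.

-14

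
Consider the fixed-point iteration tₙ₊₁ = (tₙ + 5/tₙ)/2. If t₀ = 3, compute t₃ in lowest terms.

2207/987

t₁ = (3 + 5/3)/2 = 7/3.
t₂ = (7/3 + 5/(7/3))/2 = 47/21.
t₃ = (47/21 + 5/(47/21))/2 = 2207/987.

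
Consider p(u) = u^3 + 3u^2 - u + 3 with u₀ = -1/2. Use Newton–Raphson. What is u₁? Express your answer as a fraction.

10/13

p'(u) = 3u^2 + 6u - 1.
p(-1/2) = 33/8, p'(-1/2) = -13/4, so u₁ = (-1/2) - (33/8)/(-13/4) = 10/13.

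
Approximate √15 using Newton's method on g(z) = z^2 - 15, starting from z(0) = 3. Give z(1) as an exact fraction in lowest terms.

g'(z) = 2z.
g(3) = -6, g'(3) = 6, so z(1) = 3 - (-6)/6 = 4.

4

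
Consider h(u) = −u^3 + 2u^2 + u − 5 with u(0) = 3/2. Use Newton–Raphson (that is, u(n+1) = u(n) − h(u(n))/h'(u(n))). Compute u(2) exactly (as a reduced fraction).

h'(u) = −3u^2 + 4u + 1.
h(3/2) = −19/8, h'(3/2) = 1/4, so u(1) = (3/2) − (−19/8)/(1/4) = 11.
h(11) = −1083, h'(11) = −318, so u(2) = 11 − (−1083)/(−318) = 805/106.

805/106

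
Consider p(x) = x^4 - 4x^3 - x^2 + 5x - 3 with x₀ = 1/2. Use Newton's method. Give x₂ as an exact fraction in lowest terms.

p'(x) = 4x^3 - 12x^2 - 2x + 5.
p(1/2) = -19/16, p'(1/2) = 3/2, so x₁ = (1/2) - (-19/16)/(3/2) = 31/24.
p(31/24) = -1342559/331776, p'(31/24) = -31049/3456, so x₂ = (31/24) - (-1342559/331776)/(-31049/3456) = 835839/993568.

835839/993568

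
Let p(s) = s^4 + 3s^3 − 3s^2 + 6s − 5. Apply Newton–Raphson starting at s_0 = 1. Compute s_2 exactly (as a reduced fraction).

p'(s) = 4s^3 + 9s^2 − 6s + 6.
p(1) = 2, p'(1) = 13, so s_1 = 1 − 2/13 = 11/13.
p(11/13) = 7400/28561, p'(11/13) = 21509/2197, so s_2 = (11/13) − (7400/28561)/(21509/2197) = 229199/279617.

229199/279617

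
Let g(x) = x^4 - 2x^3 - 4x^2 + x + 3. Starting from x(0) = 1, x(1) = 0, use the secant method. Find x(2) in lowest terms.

3/4

g(1) = -1, g(0) = 3. x(2) = 0 - 3·(0 - 1)/(3 - (-1)) = 3/4.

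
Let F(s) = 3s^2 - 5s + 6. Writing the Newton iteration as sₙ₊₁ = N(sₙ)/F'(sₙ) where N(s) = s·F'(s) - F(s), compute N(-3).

F'(s) = 6s - 5.
N(s) = s·F'(s) - F(s) = s·(6s - 5) - (3s^2 - 5s + 6) = 3s^2 - 6.
N(-3) = 21.

21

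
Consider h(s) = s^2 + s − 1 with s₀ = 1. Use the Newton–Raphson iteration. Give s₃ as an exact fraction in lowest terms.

h'(s) = 2s + 1.
h(1) = 1, h'(1) = 3, so s₁ = 1 − 1/3 = 2/3.
h(2/3) = 1/9, h'(2/3) = 7/3, so s₂ = (2/3) − (1/9)/(7/3) = 13/21.
h(13/21) = 1/441, h'(13/21) = 47/21, so s₃ = (13/21) − (1/441)/(47/21) = 610/987.

610/987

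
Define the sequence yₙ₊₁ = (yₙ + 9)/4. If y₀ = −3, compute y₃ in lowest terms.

y₁ = ((−3) + 9)/4 = 3/2.
y₂ = ((3/2) + 9)/4 = 21/8.
y₃ = ((21/8) + 9)/4 = 93/32.

93/32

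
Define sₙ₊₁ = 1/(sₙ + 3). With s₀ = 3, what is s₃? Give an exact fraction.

19/63

s₁ = 1/(3 + 3) = 1/6.
s₂ = 1/(1/6 + 3) = 6/19.
s₃ = 1/(6/19 + 3) = 19/63.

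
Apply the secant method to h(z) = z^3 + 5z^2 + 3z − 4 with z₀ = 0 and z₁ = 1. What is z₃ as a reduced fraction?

h(0) = −4, h(1) = 5. z₂ = 1 − 5·(1 − 0)/(5 − (−4)) = 4/9.
h(1) = 5, h(4/9) = −1160/729. z₃ = (4/9) − (−1160/729)·((4/9) − 1)/((−1160/729) − 5) = 556/961.

556/961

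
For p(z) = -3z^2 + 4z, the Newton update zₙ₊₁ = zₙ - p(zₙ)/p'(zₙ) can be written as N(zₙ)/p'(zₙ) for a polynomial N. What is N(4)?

p'(z) = -6z + 4.
N(z) = z·p'(z) - p(z) = z·(-6z + 4) - (-3z^2 + 4z) = -3z^2.
N(4) = -48.

-48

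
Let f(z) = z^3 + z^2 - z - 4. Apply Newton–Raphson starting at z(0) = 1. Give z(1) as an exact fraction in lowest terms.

7/4

f'(z) = 3z^2 + 2z - 1.
f(1) = -3, f'(1) = 4, so z(1) = 1 - (-3)/4 = 7/4.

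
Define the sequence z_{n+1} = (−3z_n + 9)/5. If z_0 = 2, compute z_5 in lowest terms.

3303/3125

z_1 = (−3·2 + 9)/5 = 3/5.
z_2 = (−3·(3/5) + 9)/5 = 36/25.
z_3 = (−3·(36/25) + 9)/5 = 117/125.
z_4 = (−3·(117/125) + 9)/5 = 774/625.
z_5 = (−3·(774/625) + 9)/5 = 3303/3125.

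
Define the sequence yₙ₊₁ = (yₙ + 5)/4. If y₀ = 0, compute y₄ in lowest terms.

y₁ = (0 + 5)/4 = 5/4.
y₂ = ((5/4) + 5)/4 = 25/16.
y₃ = ((25/16) + 5)/4 = 105/64.
y₄ = ((105/64) + 5)/4 = 425/256.

425/256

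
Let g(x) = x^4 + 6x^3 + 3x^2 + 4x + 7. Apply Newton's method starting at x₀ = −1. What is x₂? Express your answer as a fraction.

g'(x) = 4x^3 + 18x^2 + 6x + 4.
g(−1) = 1, g'(−1) = 12, so x₁ = (−1) − 1/12 = −13/12.
g(−13/12) = −1319/20736, g'(−13/12) = 5849/432, so x₂ = (−13/12) − (−1319/20736)/(5849/432) = −100943/93584.

−100943/93584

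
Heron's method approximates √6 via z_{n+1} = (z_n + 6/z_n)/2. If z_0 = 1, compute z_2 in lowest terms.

73/28

z_1 = (1 + 6/1)/2 = 7/2.
z_2 = (7/2 + 6/(7/2))/2 = 73/28.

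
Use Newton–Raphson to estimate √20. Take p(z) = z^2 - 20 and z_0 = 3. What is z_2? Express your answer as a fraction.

1561/348

p'(z) = 2z.
p(3) = -11, p'(3) = 6, so z_1 = 3 - (-11)/6 = 29/6.
p(29/6) = 121/36, p'(29/6) = 29/3, so z_2 = (29/6) - (121/36)/(29/3) = 1561/348.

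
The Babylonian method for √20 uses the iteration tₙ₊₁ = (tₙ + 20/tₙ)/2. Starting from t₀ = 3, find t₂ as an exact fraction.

t₁ = (3 + 20/3)/2 = 29/6.
t₂ = (29/6 + 20/(29/6))/2 = 1561/348.

1561/348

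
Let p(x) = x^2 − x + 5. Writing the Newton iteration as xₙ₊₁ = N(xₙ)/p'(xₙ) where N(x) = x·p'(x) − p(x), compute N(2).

−1

p'(x) = 2x − 1.
N(x) = x·p'(x) − p(x) = x·(2x − 1) − (x^2 − x + 5) = x^2 − 5.
N(2) = −1.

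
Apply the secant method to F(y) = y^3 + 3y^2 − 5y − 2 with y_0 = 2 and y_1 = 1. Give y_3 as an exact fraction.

1054/691

F(2) = 8, F(1) = −3. y_2 = 1 − (−3)·(1 − 2)/((−3) − 8) = 14/11.
F(1) = −3, F(14/11) = −1920/1331. y_3 = (14/11) − (−1920/1331)·((14/11) − 1)/((−1920/1331) − (−3)) = 1054/691.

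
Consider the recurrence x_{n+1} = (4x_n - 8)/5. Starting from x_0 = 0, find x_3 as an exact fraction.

x_1 = (4·0 - 8)/5 = -8/5.
x_2 = (4·(-8/5) - 8)/5 = -72/25.
x_3 = (4·(-72/25) - 8)/5 = -488/125.

-488/125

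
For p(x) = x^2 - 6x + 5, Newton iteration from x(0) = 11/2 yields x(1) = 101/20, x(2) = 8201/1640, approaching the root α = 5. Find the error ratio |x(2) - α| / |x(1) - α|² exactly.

x(1) - α = 101/20 - 5 = 1/20, so |x(1) - α| = 1/20.
x(2) - α = 8201/1640 - 5 = 1/1640, so |x(2) - α| = 1/1640.
|x(1) - α|² = 1/400.
Ratio = (1/1640) / (1/400) = 10/41.

10/41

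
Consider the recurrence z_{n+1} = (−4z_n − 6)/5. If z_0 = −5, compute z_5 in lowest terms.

2354/3125

z_1 = (−4·(−5) − 6)/5 = 14/5.
z_2 = (−4·(14/5) − 6)/5 = −86/25.
z_3 = (−4·(−86/25) − 6)/5 = 194/125.
z_4 = (−4·(194/125) − 6)/5 = −1526/625.
z_5 = (−4·(−1526/625) − 6)/5 = 2354/3125.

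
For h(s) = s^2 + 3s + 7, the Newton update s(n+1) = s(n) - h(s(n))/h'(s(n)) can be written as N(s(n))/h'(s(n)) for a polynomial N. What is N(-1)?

-6

h'(s) = 2s + 3.
N(s) = s·h'(s) - h(s) = s·(2s + 3) - (s^2 + 3s + 7) = s^2 - 7.
N(-1) = -6.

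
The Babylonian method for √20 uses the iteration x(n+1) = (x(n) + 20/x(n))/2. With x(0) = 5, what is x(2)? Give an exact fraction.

161/36

x(1) = (5 + 20/5)/2 = 9/2.
x(2) = (9/2 + 20/(9/2))/2 = 161/36.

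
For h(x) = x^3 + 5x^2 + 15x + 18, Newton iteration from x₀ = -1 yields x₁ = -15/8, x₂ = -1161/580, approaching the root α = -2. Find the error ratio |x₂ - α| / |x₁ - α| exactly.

2/145

x₁ - α = -15/8 - (-2) = -15/8 + 2 = 1/8, so |x₁ - α| = 1/8.
x₂ - α = -1161/580 - (-2) = -1161/580 + 2 = -1/580, so |x₂ - α| = 1/580.
Ratio = (1/580) / (1/8) = 2/145.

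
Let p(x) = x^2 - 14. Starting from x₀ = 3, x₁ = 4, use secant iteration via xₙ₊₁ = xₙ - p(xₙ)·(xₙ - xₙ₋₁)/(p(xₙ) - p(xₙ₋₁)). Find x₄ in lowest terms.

p(3) = -5, p(4) = 2. x₂ = 4 - 2·(4 - 3)/(2 - (-5)) = 26/7.
p(4) = 2, p(26/7) = -10/49. x₃ = (26/7) - (-10/49)·((26/7) - 4)/((-10/49) - 2) = 101/27.
p(26/7) = -10/49, p(101/27) = -5/729. x₄ = (101/27) - (-5/729)·((101/27) - (26/7))/((-5/729) - (-10/49)) = 5272/1409.

5272/1409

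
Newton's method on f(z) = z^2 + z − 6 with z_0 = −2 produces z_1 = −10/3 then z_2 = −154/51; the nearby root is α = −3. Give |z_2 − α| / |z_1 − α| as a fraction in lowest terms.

z_1 − α = −10/3 − (−3) = −10/3 + 3 = −1/3, so |z_1 − α| = 1/3.
z_2 − α = −154/51 − (−3) = −154/51 + 3 = −1/51, so |z_2 − α| = 1/51.
Ratio = (1/51) / (1/3) = 1/17.

1/17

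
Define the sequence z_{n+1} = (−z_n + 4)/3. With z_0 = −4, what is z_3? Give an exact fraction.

32/27

z_1 = (−(−4) + 4)/3 = 8/3.
z_2 = (−(8/3) + 4)/3 = 4/9.
z_3 = (−(4/9) + 4)/3 = 32/27.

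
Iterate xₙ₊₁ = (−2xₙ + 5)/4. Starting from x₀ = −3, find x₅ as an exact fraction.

61/64

x₁ = (−2·(−3) + 5)/4 = 11/4.
x₂ = (−2·(11/4) + 5)/4 = −1/8.
x₃ = (−2·(−1/8) + 5)/4 = 21/16.
x₄ = (−2·(21/16) + 5)/4 = 19/32.
x₅ = (−2·(19/32) + 5)/4 = 61/64.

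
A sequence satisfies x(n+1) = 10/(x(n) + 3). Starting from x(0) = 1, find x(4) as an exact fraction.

530/269

x(1) = 10/(1 + 3) = 5/2.
x(2) = 10/(5/2 + 3) = 20/11.
x(3) = 10/(20/11 + 3) = 110/53.
x(4) = 10/(110/53 + 3) = 530/269.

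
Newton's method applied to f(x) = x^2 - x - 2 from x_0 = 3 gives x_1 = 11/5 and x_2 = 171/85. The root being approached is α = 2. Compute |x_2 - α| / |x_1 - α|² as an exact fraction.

x_1 - α = 11/5 - 2 = 1/5, so |x_1 - α| = 1/5.
x_2 - α = 171/85 - 2 = 1/85, so |x_2 - α| = 1/85.
|x_1 - α|² = 1/25.
Ratio = (1/85) / (1/25) = 5/17.

5/17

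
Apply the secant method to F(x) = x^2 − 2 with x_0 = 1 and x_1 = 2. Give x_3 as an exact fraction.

7/5

F(1) = −1, F(2) = 2. x_2 = 2 − 2·(2 − 1)/(2 − (−1)) = 4/3.
F(2) = 2, F(4/3) = −2/9. x_3 = (4/3) − (−2/9)·((4/3) − 2)/((−2/9) − 2) = 7/5.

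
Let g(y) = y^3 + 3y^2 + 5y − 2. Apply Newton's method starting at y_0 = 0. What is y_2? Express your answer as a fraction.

g'(y) = 3y^2 + 6y + 5.
g(0) = −2, g'(0) = 5, so y_1 = 0 − (−2)/5 = 2/5.
g(2/5) = 68/125, g'(2/5) = 197/25, so y_2 = (2/5) − (68/125)/(197/25) = 326/985.

326/985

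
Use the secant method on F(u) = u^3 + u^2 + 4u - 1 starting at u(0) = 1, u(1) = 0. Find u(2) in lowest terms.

F(1) = 5, F(0) = -1. u(2) = 0 - (-1)·(0 - 1)/((-1) - 5) = 1/6.

1/6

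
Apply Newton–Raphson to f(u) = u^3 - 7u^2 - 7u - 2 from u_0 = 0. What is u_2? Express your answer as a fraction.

f'(u) = 3u^2 - 14u - 7.
f(0) = -2, f'(0) = -7, so u_1 = 0 - (-2)/(-7) = -2/7.
f(-2/7) = -204/343, f'(-2/7) = -135/49, so u_2 = (-2/7) - (-204/343)/(-135/49) = -158/315.

-158/315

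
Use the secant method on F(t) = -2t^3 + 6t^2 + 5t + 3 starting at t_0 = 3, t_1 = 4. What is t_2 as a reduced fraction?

11/3

F(3) = 18, F(4) = -9. t_2 = 4 - (-9)·(4 - 3)/((-9) - 18) = 11/3.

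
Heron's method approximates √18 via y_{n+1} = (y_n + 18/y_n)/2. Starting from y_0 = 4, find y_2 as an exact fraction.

y_1 = (4 + 18/4)/2 = 17/4.
y_2 = (17/4 + 18/(17/4))/2 = 577/136.

577/136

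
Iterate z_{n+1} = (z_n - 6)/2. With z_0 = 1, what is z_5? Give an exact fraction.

z_1 = (1 - 6)/2 = -5/2.
z_2 = ((-5/2) - 6)/2 = -17/4.
z_3 = ((-17/4) - 6)/2 = -41/8.
z_4 = ((-41/8) - 6)/2 = -89/16.
z_5 = ((-89/16) - 6)/2 = -185/32.

-185/32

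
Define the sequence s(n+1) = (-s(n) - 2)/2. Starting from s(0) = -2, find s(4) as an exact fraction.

-3/4

s(1) = (-(-2) - 2)/2 = 0.
s(2) = (-0 - 2)/2 = -1.
s(3) = (-(-1) - 2)/2 = -1/2.
s(4) = (-(-1/2) - 2)/2 = -3/4.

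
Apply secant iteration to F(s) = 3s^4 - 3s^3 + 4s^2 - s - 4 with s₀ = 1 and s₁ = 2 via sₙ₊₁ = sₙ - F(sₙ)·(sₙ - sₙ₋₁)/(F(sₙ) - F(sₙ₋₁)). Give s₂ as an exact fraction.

36/35

F(1) = -1, F(2) = 34. s₂ = 2 - 34·(2 - 1)/(34 - (-1)) = 36/35.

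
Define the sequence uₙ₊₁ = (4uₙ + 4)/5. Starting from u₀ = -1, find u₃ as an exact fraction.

u₁ = (4·(-1) + 4)/5 = 0.
u₂ = (4·0 + 4)/5 = 4/5.
u₃ = (4·(4/5) + 4)/5 = 36/25.

36/25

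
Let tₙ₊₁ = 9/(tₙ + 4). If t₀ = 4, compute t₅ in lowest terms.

t₁ = 9/(4 + 4) = 9/8.
t₂ = 9/(9/8 + 4) = 72/41.
t₃ = 9/(72/41 + 4) = 369/236.
t₄ = 9/(369/236 + 4) = 2124/1313.
t₅ = 9/(2124/1313 + 4) = 11817/7376.

11817/7376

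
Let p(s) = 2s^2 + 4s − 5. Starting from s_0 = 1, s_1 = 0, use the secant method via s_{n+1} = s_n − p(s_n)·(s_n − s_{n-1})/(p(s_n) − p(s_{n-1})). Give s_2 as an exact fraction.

p(1) = 1, p(0) = −5. s_2 = 0 − (−5)·(0 − 1)/((−5) − 1) = 5/6.

5/6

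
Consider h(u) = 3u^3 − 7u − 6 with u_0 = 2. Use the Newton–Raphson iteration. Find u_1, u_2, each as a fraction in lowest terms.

u_1 = 54/29, u_2 = 1091118/590353

h'(u) = 9u^2 − 7.
h(2) = 4, h'(2) = 29, so u_1 = 2 − 4/29 = 54/29.
h(54/29) = 8160/24389, h'(54/29) = 20357/841, so u_2 = (54/29) − (8160/24389)/(20357/841) = 1091118/590353.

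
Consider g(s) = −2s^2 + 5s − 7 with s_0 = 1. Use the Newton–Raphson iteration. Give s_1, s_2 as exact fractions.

g'(s) = −4s + 5.
g(1) = −4, g'(1) = 1, so s_1 = 1 − (−4)/1 = 5.
g(5) = −32, g'(5) = −15, so s_2 = 5 − (−32)/(−15) = 43/15.

s_1 = 5, s_2 = 43/15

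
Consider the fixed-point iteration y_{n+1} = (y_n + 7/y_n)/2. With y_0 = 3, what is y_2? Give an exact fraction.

127/48

y_1 = (3 + 7/3)/2 = 8/3.
y_2 = (8/3 + 7/(8/3))/2 = 127/48.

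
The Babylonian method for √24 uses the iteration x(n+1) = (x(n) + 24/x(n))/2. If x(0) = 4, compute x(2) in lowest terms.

x(1) = (4 + 24/4)/2 = 5.
x(2) = (5 + 24/5)/2 = 49/10.

49/10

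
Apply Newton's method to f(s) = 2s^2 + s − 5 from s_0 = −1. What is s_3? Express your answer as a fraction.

f'(s) = 4s + 1.
f(−1) = −4, f'(−1) = −3, so s_1 = (−1) − (−4)/(−3) = −7/3.
f(−7/3) = 32/9, f'(−7/3) = −25/3, so s_2 = (−7/3) − (32/9)/(−25/3) = −143/75.
f(−143/75) = 2048/5625, f'(−143/75) = −497/75, so s_3 = (−143/75) − (2048/5625)/(−497/75) = −69023/37275.

−69023/37275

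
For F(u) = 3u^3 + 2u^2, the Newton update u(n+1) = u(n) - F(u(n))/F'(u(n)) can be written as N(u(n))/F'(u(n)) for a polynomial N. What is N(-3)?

-144

F'(u) = 9u^2 + 4u.
N(u) = u·F'(u) - F(u) = u·(9u^2 + 4u) - (3u^3 + 2u^2) = 6u^3 + 2u^2.
N(-3) = -144.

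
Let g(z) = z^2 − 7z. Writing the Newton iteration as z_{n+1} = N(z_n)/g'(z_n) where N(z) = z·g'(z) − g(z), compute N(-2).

4

g'(z) = 2z − 7.
N(z) = z·g'(z) − g(z) = z·(2z − 7) − (z^2 − 7z) = z^2.
N(-2) = 4.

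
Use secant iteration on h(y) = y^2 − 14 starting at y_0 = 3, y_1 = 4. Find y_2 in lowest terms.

h(3) = −5, h(4) = 2. y_2 = 4 − 2·(4 − 3)/(2 − (−5)) = 26/7.

26/7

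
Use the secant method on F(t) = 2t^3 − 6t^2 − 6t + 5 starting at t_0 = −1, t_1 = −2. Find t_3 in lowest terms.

F(−1) = 3, F(−2) = −23. t_2 = (−2) − (−23)·((−2) − (−1))/((−23) − 3) = −29/26.
F(−2) = −23, F(−29/26) = 12765/8788. t_3 = (−29/26) − (12765/8788)·((−29/26) − (−2))/((12765/8788) − (−23)) = −10912/9343.

−10912/9343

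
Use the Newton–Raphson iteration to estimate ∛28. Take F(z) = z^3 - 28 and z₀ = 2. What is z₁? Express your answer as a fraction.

11/3

F'(z) = 3z^2.
F(2) = -20, F'(2) = 12, so z₁ = 2 - (-20)/12 = 11/3.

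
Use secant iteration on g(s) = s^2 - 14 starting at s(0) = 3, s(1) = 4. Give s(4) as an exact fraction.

g(3) = -5, g(4) = 2. s(2) = 4 - 2·(4 - 3)/(2 - (-5)) = 26/7.
g(4) = 2, g(26/7) = -10/49. s(3) = (26/7) - (-10/49)·((26/7) - 4)/((-10/49) - 2) = 101/27.
g(26/7) = -10/49, g(101/27) = -5/729. s(4) = (101/27) - (-5/729)·((101/27) - (26/7))/((-5/729) - (-10/49)) = 5272/1409.

5272/1409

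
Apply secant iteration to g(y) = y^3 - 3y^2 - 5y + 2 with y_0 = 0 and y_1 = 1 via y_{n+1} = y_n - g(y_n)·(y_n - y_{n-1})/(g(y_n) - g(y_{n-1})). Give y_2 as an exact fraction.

g(0) = 2, g(1) = -5. y_2 = 1 - (-5)·(1 - 0)/((-5) - 2) = 2/7.

2/7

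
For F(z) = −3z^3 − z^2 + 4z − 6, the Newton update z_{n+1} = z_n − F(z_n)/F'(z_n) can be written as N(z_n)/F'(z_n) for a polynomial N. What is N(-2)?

F'(z) = −9z^2 − 2z + 4.
N(z) = z·F'(z) − F(z) = z·(−9z^2 − 2z + 4) − (−3z^3 − z^2 + 4z − 6) = −6z^3 − z^2 + 6.
N(-2) = 50.

50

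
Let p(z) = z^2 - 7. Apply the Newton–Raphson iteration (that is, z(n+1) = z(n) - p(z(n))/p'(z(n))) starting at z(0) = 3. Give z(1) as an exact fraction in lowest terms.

8/3

p'(z) = 2z.
p(3) = 2, p'(3) = 6, so z(1) = 3 - 2/6 = 8/3.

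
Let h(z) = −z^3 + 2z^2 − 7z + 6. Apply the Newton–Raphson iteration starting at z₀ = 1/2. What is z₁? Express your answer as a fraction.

h'(z) = −3z^2 + 4z − 7.
h(1/2) = 23/8, h'(1/2) = −23/4, so z₁ = (1/2) − (23/8)/(−23/4) = 1.

1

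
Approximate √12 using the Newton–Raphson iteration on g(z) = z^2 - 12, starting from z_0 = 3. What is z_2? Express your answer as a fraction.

g'(z) = 2z.
g(3) = -3, g'(3) = 6, so z_1 = 3 - (-3)/6 = 7/2.
g(7/2) = 1/4, g'(7/2) = 7, so z_2 = (7/2) - (1/4)/7 = 97/28.

97/28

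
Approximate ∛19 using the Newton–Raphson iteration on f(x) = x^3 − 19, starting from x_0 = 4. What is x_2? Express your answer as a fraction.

f'(x) = 3x^2.
f(4) = 45, f'(4) = 48, so x_1 = 4 − 45/48 = 49/16.
f(49/16) = 39825/4096, f'(49/16) = 7203/256, so x_2 = (49/16) − (39825/4096)/(7203/256) = 52187/19208.

52187/19208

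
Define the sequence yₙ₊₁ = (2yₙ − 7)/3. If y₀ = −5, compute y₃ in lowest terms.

−173/27

y₁ = (2·(−5) − 7)/3 = −17/3.
y₂ = (2·(−17/3) − 7)/3 = −55/9.
y₃ = (2·(−55/9) − 7)/3 = −173/27.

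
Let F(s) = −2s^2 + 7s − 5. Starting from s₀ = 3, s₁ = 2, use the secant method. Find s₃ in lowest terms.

13/5

F(3) = −2, F(2) = 1. s₂ = 2 − 1·(2 − 3)/(1 − (−2)) = 7/3.
F(2) = 1, F(7/3) = 4/9. s₃ = (7/3) − (4/9)·((7/3) − 2)/((4/9) − 1) = 13/5.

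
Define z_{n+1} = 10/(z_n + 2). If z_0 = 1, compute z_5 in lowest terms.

710/297

z_1 = 10/(1 + 2) = 10/3.
z_2 = 10/(10/3 + 2) = 15/8.
z_3 = 10/(15/8 + 2) = 80/31.
z_4 = 10/(80/31 + 2) = 155/71.
z_5 = 10/(155/71 + 2) = 710/297.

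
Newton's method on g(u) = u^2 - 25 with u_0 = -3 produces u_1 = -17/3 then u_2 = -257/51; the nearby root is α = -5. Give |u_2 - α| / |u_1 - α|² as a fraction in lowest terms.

3/34

u_1 - α = -17/3 - (-5) = -17/3 + 5 = -2/3, so |u_1 - α| = 2/3.
u_2 - α = -257/51 - (-5) = -257/51 + 5 = -2/51, so |u_2 - α| = 2/51.
|u_1 - α|² = 4/9.
Ratio = (2/51) / (4/9) = 3/34.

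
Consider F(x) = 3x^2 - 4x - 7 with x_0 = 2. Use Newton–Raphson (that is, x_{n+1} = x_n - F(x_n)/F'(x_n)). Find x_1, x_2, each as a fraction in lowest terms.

F'(x) = 6x - 4.
F(2) = -3, F'(2) = 8, so x_1 = 2 - (-3)/8 = 19/8.
F(19/8) = 27/64, F'(19/8) = 41/4, so x_2 = (19/8) - (27/64)/(41/4) = 1531/656.

x_1 = 19/8, x_2 = 1531/656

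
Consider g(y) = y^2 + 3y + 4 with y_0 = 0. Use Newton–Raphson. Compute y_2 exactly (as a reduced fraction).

−20/3

g'(y) = 2y + 3.
g(0) = 4, g'(0) = 3, so y_1 = 0 − 4/3 = −4/3.
g(−4/3) = 16/9, g'(−4/3) = 1/3, so y_2 = (−4/3) − (16/9)/(1/3) = −20/3.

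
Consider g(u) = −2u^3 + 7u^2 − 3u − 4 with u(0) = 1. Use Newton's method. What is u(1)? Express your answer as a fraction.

7/5

g'(u) = −6u^2 + 14u − 3.
g(1) = −2, g'(1) = 5, so u(1) = 1 − (−2)/5 = 7/5.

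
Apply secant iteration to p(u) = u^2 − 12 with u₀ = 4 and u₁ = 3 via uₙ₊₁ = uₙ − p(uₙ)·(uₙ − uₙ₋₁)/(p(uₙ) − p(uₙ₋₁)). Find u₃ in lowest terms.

52/15

p(4) = 4, p(3) = −3. u₂ = 3 − (−3)·(3 − 4)/((−3) − 4) = 24/7.
p(3) = −3, p(24/7) = −12/49. u₃ = (24/7) − (−12/49)·((24/7) − 3)/((−12/49) − (−3)) = 52/15.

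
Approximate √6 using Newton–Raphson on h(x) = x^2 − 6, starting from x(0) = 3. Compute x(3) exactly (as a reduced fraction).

h'(x) = 2x.
h(3) = 3, h'(3) = 6, so x(1) = 3 − 3/6 = 5/2.
h(5/2) = 1/4, h'(5/2) = 5, so x(2) = (5/2) − (1/4)/5 = 49/20.
h(49/20) = 1/400, h'(49/20) = 49/10, so x(3) = (49/20) − (1/400)/(49/10) = 4801/1960.

4801/1960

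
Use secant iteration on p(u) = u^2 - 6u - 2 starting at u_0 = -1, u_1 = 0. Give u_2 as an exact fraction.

p(-1) = 5, p(0) = -2. u_2 = 0 - (-2)·(0 - (-1))/((-2) - 5) = -2/7.

-2/7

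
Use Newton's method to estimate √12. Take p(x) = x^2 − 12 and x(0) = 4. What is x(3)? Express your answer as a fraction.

p'(x) = 2x.
p(4) = 4, p'(4) = 8, so x(1) = 4 − 4/8 = 7/2.
p(7/2) = 1/4, p'(7/2) = 7, so x(2) = (7/2) − (1/4)/7 = 97/28.
p(97/28) = 1/784, p'(97/28) = 97/14, so x(3) = (97/28) − (1/784)/(97/14) = 18817/5432.

18817/5432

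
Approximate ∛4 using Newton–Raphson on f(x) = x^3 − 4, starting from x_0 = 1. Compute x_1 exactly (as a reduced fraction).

2

f'(x) = 3x^2.
f(1) = −3, f'(1) = 3, so x_1 = 1 − (−3)/3 = 2.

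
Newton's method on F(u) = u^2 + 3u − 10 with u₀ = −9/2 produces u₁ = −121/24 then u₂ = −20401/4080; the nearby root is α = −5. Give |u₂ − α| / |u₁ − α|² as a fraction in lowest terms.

12/85

u₁ − α = −121/24 − (−5) = −121/24 + 5 = −1/24, so |u₁ − α| = 1/24.
u₂ − α = −20401/4080 − (−5) = −20401/4080 + 5 = −1/4080, so |u₂ − α| = 1/4080.
|u₁ − α|² = 1/576.
Ratio = (1/4080) / (1/576) = 12/85.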